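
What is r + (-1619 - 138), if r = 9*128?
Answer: -605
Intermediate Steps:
r = 1152
r + (-1619 - 138) = 1152 + (-1619 - 138) = 1152 - 1757 = -605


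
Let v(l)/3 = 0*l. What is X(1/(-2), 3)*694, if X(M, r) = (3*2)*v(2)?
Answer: 0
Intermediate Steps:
v(l) = 0 (v(l) = 3*(0*l) = 3*0 = 0)
X(M, r) = 0 (X(M, r) = (3*2)*0 = 6*0 = 0)
X(1/(-2), 3)*694 = 0*694 = 0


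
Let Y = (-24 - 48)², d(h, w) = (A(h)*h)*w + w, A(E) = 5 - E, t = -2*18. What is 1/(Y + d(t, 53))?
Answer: -1/72991 ≈ -1.3700e-5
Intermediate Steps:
t = -36
d(h, w) = w + h*w*(5 - h) (d(h, w) = ((5 - h)*h)*w + w = (h*(5 - h))*w + w = h*w*(5 - h) + w = w + h*w*(5 - h))
Y = 5184 (Y = (-72)² = 5184)
1/(Y + d(t, 53)) = 1/(5184 - 1*53*(-1 - 36*(-5 - 36))) = 1/(5184 - 1*53*(-1 - 36*(-41))) = 1/(5184 - 1*53*(-1 + 1476)) = 1/(5184 - 1*53*1475) = 1/(5184 - 78175) = 1/(-72991) = -1/72991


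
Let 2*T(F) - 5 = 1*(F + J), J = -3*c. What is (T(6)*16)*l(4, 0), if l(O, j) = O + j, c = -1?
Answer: 448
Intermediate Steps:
J = 3 (J = -3*(-1) = 3)
T(F) = 4 + F/2 (T(F) = 5/2 + (1*(F + 3))/2 = 5/2 + (1*(3 + F))/2 = 5/2 + (3 + F)/2 = 5/2 + (3/2 + F/2) = 4 + F/2)
(T(6)*16)*l(4, 0) = ((4 + (½)*6)*16)*(4 + 0) = ((4 + 3)*16)*4 = (7*16)*4 = 112*4 = 448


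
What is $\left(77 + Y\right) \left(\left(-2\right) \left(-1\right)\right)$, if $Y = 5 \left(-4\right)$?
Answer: $114$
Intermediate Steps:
$Y = -20$
$\left(77 + Y\right) \left(\left(-2\right) \left(-1\right)\right) = \left(77 - 20\right) \left(\left(-2\right) \left(-1\right)\right) = 57 \cdot 2 = 114$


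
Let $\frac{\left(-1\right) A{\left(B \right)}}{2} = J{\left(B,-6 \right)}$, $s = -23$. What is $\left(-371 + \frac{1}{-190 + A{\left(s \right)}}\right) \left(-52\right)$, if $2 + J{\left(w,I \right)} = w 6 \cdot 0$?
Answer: $\frac{1794182}{93} \approx 19292.0$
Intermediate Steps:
$J{\left(w,I \right)} = -2$ ($J{\left(w,I \right)} = -2 + w 6 \cdot 0 = -2 + 6 w 0 = -2 + 0 = -2$)
$A{\left(B \right)} = 4$ ($A{\left(B \right)} = \left(-2\right) \left(-2\right) = 4$)
$\left(-371 + \frac{1}{-190 + A{\left(s \right)}}\right) \left(-52\right) = \left(-371 + \frac{1}{-190 + 4}\right) \left(-52\right) = \left(-371 + \frac{1}{-186}\right) \left(-52\right) = \left(-371 - \frac{1}{186}\right) \left(-52\right) = \left(- \frac{69007}{186}\right) \left(-52\right) = \frac{1794182}{93}$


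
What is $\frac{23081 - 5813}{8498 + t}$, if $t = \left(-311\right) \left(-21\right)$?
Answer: $\frac{17268}{15029} \approx 1.149$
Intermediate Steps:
$t = 6531$
$\frac{23081 - 5813}{8498 + t} = \frac{23081 - 5813}{8498 + 6531} = \frac{17268}{15029}$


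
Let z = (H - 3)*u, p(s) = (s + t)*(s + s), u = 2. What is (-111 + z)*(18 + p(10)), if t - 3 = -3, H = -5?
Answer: -27686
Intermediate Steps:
t = 0 (t = 3 - 3 = 0)
p(s) = 2*s² (p(s) = (s + 0)*(s + s) = s*(2*s) = 2*s²)
z = -16 (z = (-5 - 3)*2 = -8*2 = -16)
(-111 + z)*(18 + p(10)) = (-111 - 16)*(18 + 2*10²) = -127*(18 + 2*100) = -127*(18 + 200) = -127*218 = -27686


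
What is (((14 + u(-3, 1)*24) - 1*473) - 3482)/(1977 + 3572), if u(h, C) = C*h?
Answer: -4013/5549 ≈ -0.72319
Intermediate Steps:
(((14 + u(-3, 1)*24) - 1*473) - 3482)/(1977 + 3572) = (((14 + (1*(-3))*24) - 1*473) - 3482)/(1977 + 3572) = (((14 - 3*24) - 473) - 3482)/5549 = (((14 - 72) - 473) - 3482)*(1/5549) = ((-58 - 473) - 3482)*(1/5549) = (-531 - 3482)*(1/5549) = -4013*1/5549 = -4013/5549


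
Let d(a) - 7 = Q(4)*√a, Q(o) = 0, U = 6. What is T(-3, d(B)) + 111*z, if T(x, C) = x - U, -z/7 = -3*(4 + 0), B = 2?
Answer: 9315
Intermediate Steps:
d(a) = 7 (d(a) = 7 + 0*√a = 7 + 0 = 7)
z = 84 (z = -(-21)*(4 + 0) = -(-21)*4 = -7*(-12) = 84)
T(x, C) = -6 + x (T(x, C) = x - 1*6 = x - 6 = -6 + x)
T(-3, d(B)) + 111*z = (-6 - 3) + 111*84 = -9 + 9324 = 9315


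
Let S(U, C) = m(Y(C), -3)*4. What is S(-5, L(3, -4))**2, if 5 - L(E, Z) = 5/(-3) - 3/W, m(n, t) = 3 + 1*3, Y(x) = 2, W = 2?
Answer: 576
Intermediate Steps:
m(n, t) = 6 (m(n, t) = 3 + 3 = 6)
L(E, Z) = 49/6 (L(E, Z) = 5 - (5/(-3) - 3/2) = 5 - (5*(-1/3) - 3*1/2) = 5 - (-5/3 - 3/2) = 5 - 1*(-19/6) = 5 + 19/6 = 49/6)
S(U, C) = 24 (S(U, C) = 6*4 = 24)
S(-5, L(3, -4))**2 = 24**2 = 576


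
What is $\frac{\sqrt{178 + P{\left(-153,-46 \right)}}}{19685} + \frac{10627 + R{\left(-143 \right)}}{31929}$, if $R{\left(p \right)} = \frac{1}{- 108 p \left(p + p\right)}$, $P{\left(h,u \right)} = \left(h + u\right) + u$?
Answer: $\frac{46939288967}{141029882136} + \frac{i \sqrt{67}}{19685} \approx 0.33283 + 0.00041582 i$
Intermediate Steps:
$P{\left(h,u \right)} = h + 2 u$
$R{\left(p \right)} = - \frac{1}{216 p^{2}}$ ($R{\left(p \right)} = \frac{1}{- 108 p 2 p} = \frac{1}{\left(-216\right) p^{2}} = - \frac{1}{216 p^{2}}$)
$\frac{\sqrt{178 + P{\left(-153,-46 \right)}}}{19685} + \frac{10627 + R{\left(-143 \right)}}{31929} = \frac{\sqrt{178 + \left(-153 + 2 \left(-46\right)\right)}}{19685} + \frac{10627 - \frac{1}{216 \cdot 20449}}{31929} = \sqrt{178 - 245} \cdot \frac{1}{19685} + \left(10627 - \frac{1}{4416984}\right) \frac{1}{31929} = \sqrt{-67} \cdot \frac{1}{19685} + \frac{46939288967}{4416984} \cdot \frac{1}{31929} = i \sqrt{67} \cdot \frac{1}{19685} + \frac{46939288967}{141029882136} = \frac{i \sqrt{67}}{19685} + \frac{46939288967}{141029882136} = \frac{46939288967}{141029882136} + \frac{i \sqrt{67}}{19685}$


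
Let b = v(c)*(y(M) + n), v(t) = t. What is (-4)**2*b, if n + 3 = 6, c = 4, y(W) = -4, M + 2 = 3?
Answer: -64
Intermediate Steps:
M = 1 (M = -2 + 3 = 1)
n = 3 (n = -3 + 6 = 3)
b = -4 (b = 4*(-4 + 3) = 4*(-1) = -4)
(-4)**2*b = (-4)**2*(-4) = 16*(-4) = -64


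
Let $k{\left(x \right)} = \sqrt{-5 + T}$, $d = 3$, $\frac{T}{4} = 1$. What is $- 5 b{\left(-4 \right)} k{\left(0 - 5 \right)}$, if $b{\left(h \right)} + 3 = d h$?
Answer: $75 i \approx 75.0 i$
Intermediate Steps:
$T = 4$ ($T = 4 \cdot 1 = 4$)
$k{\left(x \right)} = i$ ($k{\left(x \right)} = \sqrt{-5 + 4} = \sqrt{-1} = i$)
$b{\left(h \right)} = -3 + 3 h$
$- 5 b{\left(-4 \right)} k{\left(0 - 5 \right)} = - 5 \left(-3 + 3 \left(-4\right)\right) i = - 5 \left(-3 - 12\right) i = \left(-5\right) \left(-15\right) i = 75 i$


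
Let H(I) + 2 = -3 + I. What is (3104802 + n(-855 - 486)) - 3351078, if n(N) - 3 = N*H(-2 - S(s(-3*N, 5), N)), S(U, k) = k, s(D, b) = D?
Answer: -2035167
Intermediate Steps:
H(I) = -5 + I (H(I) = -2 + (-3 + I) = -5 + I)
n(N) = 3 + N*(-7 - N) (n(N) = 3 + N*(-5 + (-2 - N)) = 3 + N*(-7 - N))
(3104802 + n(-855 - 486)) - 3351078 = (3104802 + (3 - (-855 - 486)*(7 + (-855 - 486)))) - 3351078 = (3104802 + (3 - 1*(-1341)*(7 - 1341))) - 3351078 = (3104802 + (3 - 1*(-1341)*(-1334))) - 3351078 = (3104802 + (3 - 1788894)) - 3351078 = (3104802 - 1788891) - 3351078 = 1315911 - 3351078 = -2035167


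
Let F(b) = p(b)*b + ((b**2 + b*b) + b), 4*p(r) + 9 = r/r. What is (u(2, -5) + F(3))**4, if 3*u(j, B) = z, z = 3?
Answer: 65536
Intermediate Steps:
p(r) = -2 (p(r) = -9/4 + (r/r)/4 = -9/4 + (1/4)*1 = -9/4 + 1/4 = -2)
u(j, B) = 1 (u(j, B) = (1/3)*3 = 1)
F(b) = -b + 2*b**2 (F(b) = -2*b + ((b**2 + b*b) + b) = -2*b + ((b**2 + b**2) + b) = -2*b + (2*b**2 + b) = -2*b + (b + 2*b**2) = -b + 2*b**2)
(u(2, -5) + F(3))**4 = (1 + 3*(-1 + 2*3))**4 = (1 + 3*(-1 + 6))**4 = (1 + 3*5)**4 = (1 + 15)**4 = 16**4 = 65536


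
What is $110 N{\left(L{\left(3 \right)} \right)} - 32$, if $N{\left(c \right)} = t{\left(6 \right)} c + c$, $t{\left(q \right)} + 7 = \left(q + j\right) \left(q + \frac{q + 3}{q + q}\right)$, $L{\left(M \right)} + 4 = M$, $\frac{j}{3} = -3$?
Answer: $\frac{5711}{2} \approx 2855.5$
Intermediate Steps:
$j = -9$ ($j = 3 \left(-3\right) = -9$)
$L{\left(M \right)} = -4 + M$
$t{\left(q \right)} = -7 + \left(-9 + q\right) \left(q + \frac{3 + q}{2 q}\right)$ ($t{\left(q \right)} = -7 + \left(q - 9\right) \left(q + \frac{q + 3}{q + q}\right) = -7 + \left(-9 + q\right) \left(q + \frac{3 + q}{2 q}\right)$)
$N{\left(c \right)} = - \frac{105 c}{4}$ ($N{\left(c \right)} = \left(-10 + 6^{2} - \frac{27}{2 \cdot 6} - 51\right) c + c = \left(-10 + 36 - \frac{9}{4} - 51\right) c + c = - \frac{109 c}{4} + c = - \frac{105 c}{4}$)
$110 N{\left(L{\left(3 \right)} \right)} - 32 = 110 \left(- \frac{105 \left(-4 + 3\right)}{4}\right) - 32 = 110 \left(\left(- \frac{105}{4}\right) \left(-1\right)\right) - 32 = 110 \cdot \frac{105}{4} - 32 = \frac{5775}{2} - 32 = \frac{5711}{2}$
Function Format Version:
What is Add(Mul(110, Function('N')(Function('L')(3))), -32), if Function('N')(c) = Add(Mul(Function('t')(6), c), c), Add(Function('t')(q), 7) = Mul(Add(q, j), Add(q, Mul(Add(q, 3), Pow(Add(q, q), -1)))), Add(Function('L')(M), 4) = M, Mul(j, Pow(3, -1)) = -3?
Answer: Rational(5711, 2) ≈ 2855.5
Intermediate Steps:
j = -9 (j = Mul(3, -3) = -9)
Function('L')(M) = Add(-4, M)
Function('t')(q) = Add(-7, Mul(Add(-9, q), Add(q, Mul(Rational(1, 2), Pow(q, -1), Add(3, q))))) (Function('t')(q) = Add(-7, Mul(Add(q, -9), Add(q, Mul(Add(q, 3), Pow(Add(q, q), -1))))) = Add(-7, Mul(Add(-9, q), Add(q, Mul(Add(3, q), Pow(Mul(2, q), -1))))) = Add(-7, Mul(Add(-9, q), Add(q, Mul(Add(3, q), Mul(Rational(1, 2), Pow(q, -1)))))) = Add(-7, Mul(Add(-9, q), Add(q, Mul(Rational(1, 2), Pow(q, -1), Add(3, q))))))
Function('N')(c) = Mul(Rational(-105, 4), c) (Function('N')(c) = Add(Mul(Add(-10, Pow(6, 2), Mul(Rational(-27, 2), Pow(6, -1)), Mul(Rational(-17, 2), 6)), c), c) = Add(Mul(Add(-10, 36, Mul(Rational(-27, 2), Rational(1, 6)), -51), c), c) = Add(Mul(Add(-10, 36, Rational(-9, 4), -51), c), c) = Add(Mul(Rational(-109, 4), c), c) = Mul(Rational(-105, 4), c))
Add(Mul(110, Function('N')(Function('L')(3))), -32) = Add(Mul(110, Mul(Rational(-105, 4), Add(-4, 3))), -32) = Add(Mul(110, Mul(Rational(-105, 4), -1)), -32) = Add(Mul(110, Rational(105, 4)), -32) = Add(Rational(5775, 2), -32) = Rational(5711, 2)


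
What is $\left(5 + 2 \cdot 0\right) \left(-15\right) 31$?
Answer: $-2325$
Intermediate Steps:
$\left(5 + 2 \cdot 0\right) \left(-15\right) 31 = \left(5 + 0\right) \left(-15\right) 31 = 5 \left(-15\right) 31 = \left(-75\right) 31 = -2325$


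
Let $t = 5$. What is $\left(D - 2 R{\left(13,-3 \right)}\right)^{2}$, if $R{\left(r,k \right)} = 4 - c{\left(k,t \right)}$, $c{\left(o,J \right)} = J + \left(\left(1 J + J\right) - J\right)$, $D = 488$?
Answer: $250000$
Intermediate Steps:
$c{\left(o,J \right)} = 2 J$ ($c{\left(o,J \right)} = J + \left(\left(J + J\right) - J\right) = J + \left(2 J - J\right) = J + J = 2 J$)
$R{\left(r,k \right)} = -6$ ($R{\left(r,k \right)} = 4 - 2 \cdot 5 = 4 - 10 = -6$)
$\left(D - 2 R{\left(13,-3 \right)}\right)^{2} = \left(488 - -12\right)^{2} = \left(488 + 12\right)^{2} = 500^{2} = 250000$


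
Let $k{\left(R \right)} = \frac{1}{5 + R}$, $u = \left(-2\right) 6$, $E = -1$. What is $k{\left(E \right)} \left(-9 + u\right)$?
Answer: $- \frac{21}{4} \approx -5.25$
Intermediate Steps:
$u = -12$
$k{\left(E \right)} \left(-9 + u\right) = \frac{-9 - 12}{5 - 1} = \frac{1}{4} \left(-21\right) = - \frac{21}{4}$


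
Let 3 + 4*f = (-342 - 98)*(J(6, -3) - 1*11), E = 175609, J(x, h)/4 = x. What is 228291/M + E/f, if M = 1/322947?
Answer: 421933288238735/5723 ≈ 7.3726e+10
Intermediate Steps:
J(x, h) = 4*x
M = 1/322947 ≈ 3.0965e-6
f = -5723/4 (f = -3/4 + ((-342 - 98)*(4*6 - 1*11))/4 = -3/4 + (-440*(24 - 11))/4 = -3/4 + (-440*13)/4 = -3/4 + (1/4)*(-5720) = -3/4 - 1430 = -5723/4 ≈ -1430.8)
228291/M + E/f = 228291/(1/322947) + 175609/(-5723/4) = 228291*322947 + 175609*(-4/5723) = 73725893577 - 702436/5723 = 421933288238735/5723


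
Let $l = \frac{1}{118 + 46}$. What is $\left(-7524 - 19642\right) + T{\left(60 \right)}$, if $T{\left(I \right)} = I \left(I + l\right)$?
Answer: $- \frac{966191}{41} \approx -23566.0$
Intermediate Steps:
$l = \frac{1}{164} \approx 0.0060976$
$T{\left(I \right)} = I \left(\frac{1}{164} + I\right)$ ($T{\left(I \right)} = I \left(I + \frac{1}{164}\right) = I \left(\frac{1}{164} + I\right)$)
$\left(-7524 - 19642\right) + T{\left(60 \right)} = \left(-7524 - 19642\right) + 60 \left(\frac{1}{164} + 60\right) = -27166 + 60 \cdot \frac{9841}{164} = -27166 + \frac{147615}{41} = - \frac{966191}{41}$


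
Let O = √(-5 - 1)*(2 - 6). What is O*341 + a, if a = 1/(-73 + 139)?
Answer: 1/66 - 1364*I*√6 ≈ 0.015152 - 3341.1*I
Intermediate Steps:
O = -4*I*√6 (O = √(-6)*(-4) = (I*√6)*(-4) = -4*I*√6 ≈ -9.798*I)
a = 1/66 ≈ 0.015152
O*341 + a = -4*I*√6*341 + 1/66 = -1364*I*√6 + 1/66 = 1/66 - 1364*I*√6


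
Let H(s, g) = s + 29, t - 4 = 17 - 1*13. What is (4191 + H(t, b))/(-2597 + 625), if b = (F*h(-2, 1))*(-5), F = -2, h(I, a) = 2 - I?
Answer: -1057/493 ≈ -2.1440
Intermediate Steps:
t = 8 (t = 4 + (17 - 1*13) = 4 + (17 - 13) = 4 + 4 = 8)
b = 40 (b = -2*(2 - 1*(-2))*(-5) = -2*(2 + 2)*(-5) = -2*4*(-5) = -8*(-5) = 40)
H(s, g) = 29 + s
(4191 + H(t, b))/(-2597 + 625) = (4191 + (29 + 8))/(-2597 + 625) = (4191 + 37)/(-1972) = 4228*(-1/1972) = -1057/493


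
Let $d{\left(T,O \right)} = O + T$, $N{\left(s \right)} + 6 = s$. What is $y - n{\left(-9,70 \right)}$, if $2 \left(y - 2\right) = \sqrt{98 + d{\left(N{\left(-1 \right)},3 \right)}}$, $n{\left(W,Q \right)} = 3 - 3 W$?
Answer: $-28 + \frac{\sqrt{94}}{2} \approx -23.152$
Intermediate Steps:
$N{\left(s \right)} = -6 + s$
$y = 2 + \frac{\sqrt{94}}{2}$ ($y = 2 + \frac{\sqrt{98 + \left(3 - 7\right)}}{2} = 2 + \frac{\sqrt{98 - 4}}{2} = 2 + \frac{\sqrt{94}}{2} \approx 6.8477$)
$y - n{\left(-9,70 \right)} = \left(2 + \frac{\sqrt{94}}{2}\right) - \left(3 - -27\right) = \left(2 + \frac{\sqrt{94}}{2}\right) - \left(3 + 27\right) = \left(2 + \frac{\sqrt{94}}{2}\right) - 30 = -28 + \frac{\sqrt{94}}{2}$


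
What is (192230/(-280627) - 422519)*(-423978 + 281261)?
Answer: 16922016292794031/280627 ≈ 6.0301e+10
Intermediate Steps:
(192230/(-280627) - 422519)*(-423978 + 281261) = (192230*(-1/280627) - 422519)*(-142717) = (-192230/280627 - 422519)*(-142717) = -118570431643/280627*(-142717) = 16922016292794031/280627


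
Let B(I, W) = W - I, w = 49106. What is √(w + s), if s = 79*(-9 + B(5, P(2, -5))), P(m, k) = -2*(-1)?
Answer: 11*√398 ≈ 219.45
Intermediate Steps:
P(m, k) = 2
s = -948 (s = 79*(-9 + (2 - 1*5)) = 79*(-9 + (2 - 5)) = 79*(-9 - 3) = 79*(-12) = -948)
√(w + s) = √(49106 - 948) = √48158 = 11*√398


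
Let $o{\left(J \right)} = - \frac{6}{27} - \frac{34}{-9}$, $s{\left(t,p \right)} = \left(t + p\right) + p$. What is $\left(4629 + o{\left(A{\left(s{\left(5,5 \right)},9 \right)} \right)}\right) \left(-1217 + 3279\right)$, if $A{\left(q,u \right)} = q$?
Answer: $\frac{85970966}{9} \approx 9.5523 \cdot 10^{6}$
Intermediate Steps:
$s{\left(t,p \right)} = t + 2 p$ ($s{\left(t,p \right)} = \left(p + t\right) + p = t + 2 p$)
$o{\left(J \right)} = \frac{32}{9}$ ($o{\left(J \right)} = \left(-6\right) \frac{1}{27} - - \frac{34}{9} = - \frac{2}{9} + \frac{34}{9} = \frac{32}{9}$)
$\left(4629 + o{\left(A{\left(s{\left(5,5 \right)},9 \right)} \right)}\right) \left(-1217 + 3279\right) = \left(4629 + \frac{32}{9}\right) \left(-1217 + 3279\right) = \frac{41693}{9} \cdot 2062 = \frac{85970966}{9}$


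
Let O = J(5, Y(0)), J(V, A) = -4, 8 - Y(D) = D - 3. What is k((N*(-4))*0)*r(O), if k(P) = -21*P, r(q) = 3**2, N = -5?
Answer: 0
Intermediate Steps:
Y(D) = 11 - D (Y(D) = 8 - (D - 3) = 8 - (-3 + D) = 8 + (3 - D) = 11 - D)
O = -4
r(q) = 9
k((N*(-4))*0)*r(O) = -21*(-5*(-4))*0*9 = -420*0*9 = -21*0*9 = 0*9 = 0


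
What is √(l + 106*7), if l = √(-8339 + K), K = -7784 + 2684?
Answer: √(742 + I*√13439) ≈ 27.322 + 2.1215*I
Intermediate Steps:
K = -5100
l = I*√13439 (l = √(-8339 - 5100) = √(-13439) = I*√13439 ≈ 115.93*I)
√(l + 106*7) = √(I*√13439 + 106*7) = √(I*√13439 + 742) = √(742 + I*√13439)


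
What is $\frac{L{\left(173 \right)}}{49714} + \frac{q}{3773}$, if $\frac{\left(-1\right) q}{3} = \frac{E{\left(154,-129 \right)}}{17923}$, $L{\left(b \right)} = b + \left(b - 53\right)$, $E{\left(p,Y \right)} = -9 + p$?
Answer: $\frac{2827436251}{480261947858} \approx 0.0058873$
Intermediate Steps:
$L{\left(b \right)} = -53 + 2 b$ ($L{\left(b \right)} = b + \left(-53 + b\right) = -53 + 2 b$)
$q = - \frac{435}{17923}$ ($q = - 3 \frac{-9 + 154}{17923} = - 3 \cdot 145 \cdot \frac{1}{17923} = \left(-3\right) \frac{145}{17923} = - \frac{435}{17923} \approx -0.02427$)
$\frac{L{\left(173 \right)}}{49714} + \frac{q}{3773} = \frac{-53 + 2 \cdot 173}{49714} - \frac{435}{17923 \cdot 3773} = \left(-53 + 346\right) \frac{1}{49714} - \frac{435}{67623479} = 293 \cdot \frac{1}{49714} - \frac{435}{67623479} = \frac{293}{49714} - \frac{435}{67623479} = \frac{2827436251}{480261947858}$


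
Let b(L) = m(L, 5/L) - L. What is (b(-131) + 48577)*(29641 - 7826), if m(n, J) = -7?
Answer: 1062412315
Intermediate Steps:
b(L) = -7 - L
(b(-131) + 48577)*(29641 - 7826) = ((-7 - 1*(-131)) + 48577)*(29641 - 7826) = ((-7 + 131) + 48577)*21815 = (124 + 48577)*21815 = 48701*21815 = 1062412315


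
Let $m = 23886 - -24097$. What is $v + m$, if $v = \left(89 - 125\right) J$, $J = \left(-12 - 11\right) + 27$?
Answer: $47839$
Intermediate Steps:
$J = 4$ ($J = -23 + 27 = 4$)
$m = 47983$ ($m = 23886 + 24097 = 47983$)
$v = -144$ ($v = \left(89 - 125\right) 4 = \left(-36\right) 4 = -144$)
$v + m = -144 + 47983 = 47839$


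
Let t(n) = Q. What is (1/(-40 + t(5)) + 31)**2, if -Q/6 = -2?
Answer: 751689/784 ≈ 958.79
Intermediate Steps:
Q = 12 (Q = -6*(-2) = 12)
t(n) = 12
(1/(-40 + t(5)) + 31)**2 = (1/(-40 + 12) + 31)**2 = (1/(-28) + 31)**2 = (-1/28 + 31)**2 = (867/28)**2 = 751689/784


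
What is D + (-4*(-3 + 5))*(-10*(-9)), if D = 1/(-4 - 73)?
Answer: -55441/77 ≈ -720.01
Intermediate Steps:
D = -1/77 (D = 1/(-77) = -1/77 ≈ -0.012987)
D + (-4*(-3 + 5))*(-10*(-9)) = -1/77 + (-4*(-3 + 5))*(-10*(-9)) = -1/77 - 4*2*90 = -1/77 - 8*90 = -1/77 - 720 = -55441/77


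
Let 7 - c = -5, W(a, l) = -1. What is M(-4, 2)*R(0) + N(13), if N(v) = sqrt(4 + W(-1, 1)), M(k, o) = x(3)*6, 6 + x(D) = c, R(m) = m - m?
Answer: sqrt(3) ≈ 1.7320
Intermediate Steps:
R(m) = 0
c = 12 (c = 7 - 1*(-5) = 7 + 5 = 12)
x(D) = 6 (x(D) = -6 + 12 = 6)
M(k, o) = 36 (M(k, o) = 6*6 = 36)
N(v) = sqrt(3) (N(v) = sqrt(4 - 1) = sqrt(3))
M(-4, 2)*R(0) + N(13) = 36*0 + sqrt(3) = 0 + sqrt(3) = sqrt(3)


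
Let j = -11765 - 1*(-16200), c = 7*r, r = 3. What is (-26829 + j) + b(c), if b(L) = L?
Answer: -22373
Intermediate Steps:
c = 21 (c = 7*3 = 21)
j = 4435 (j = -11765 + 16200 = 4435)
(-26829 + j) + b(c) = (-26829 + 4435) + 21 = -22394 + 21 = -22373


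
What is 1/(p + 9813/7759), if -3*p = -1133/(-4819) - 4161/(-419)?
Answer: -47000010597/99823700095 ≈ -0.47083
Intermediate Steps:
p = -20526586/6057483 (p = -(-1133/(-4819) - 4161/(-419))/3 = -(-1133*(-1/4819) - 4161*(-1/419))/3 = -(1133/4819 + 4161/419)/3 = -⅓*20526586/2019161 = -20526586/6057483 ≈ -3.3886)
1/(p + 9813/7759) = 1/(-20526586/6057483 + 9813/7759) = 1/(-99823700095/47000010597) = -47000010597/99823700095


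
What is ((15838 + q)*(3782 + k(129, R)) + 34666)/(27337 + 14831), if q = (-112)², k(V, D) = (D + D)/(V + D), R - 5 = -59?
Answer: 1341681499/527100 ≈ 2545.4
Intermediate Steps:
R = -54 (R = 5 - 59 = -54)
k(V, D) = 2*D/(D + V) (k(V, D) = (2*D)/(D + V) = 2*D/(D + V))
q = 12544
((15838 + q)*(3782 + k(129, R)) + 34666)/(27337 + 14831) = ((15838 + 12544)*(3782 + 2*(-54)/(-54 + 129)) + 34666)/(27337 + 14831) = (28382*(3782 + 2*(-54)/75) + 34666)/42168 = (28382*(3782 + 2*(-54)*(1/75)) + 34666)*(1/42168) = (28382*(3782 - 36/25) + 34666)*(1/42168) = (28382*(94514/25) + 34666)*(1/42168) = (2682496348/25 + 34666)*(1/42168) = (2683362998/25)*(1/42168) = 1341681499/527100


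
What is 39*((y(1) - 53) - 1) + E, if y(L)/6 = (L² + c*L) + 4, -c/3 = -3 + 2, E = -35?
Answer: -269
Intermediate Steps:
c = 3 (c = -3*(-3 + 2) = -3*(-1) = 3)
y(L) = 24 + 6*L² + 18*L (y(L) = 6*((L² + 3*L) + 4) = 6*(4 + L² + 3*L) = 24 + 6*L² + 18*L)
39*((y(1) - 53) - 1) + E = 39*(((24 + 6*1² + 18*1) - 53) - 1) - 35 = 39*(((24 + 6*1 + 18) - 53) - 1) - 35 = 39*(((24 + 6 + 18) - 53) - 1) - 35 = 39*((48 - 53) - 1) - 35 = 39*(-5 - 1) - 35 = 39*(-6) - 35 = -234 - 35 = -269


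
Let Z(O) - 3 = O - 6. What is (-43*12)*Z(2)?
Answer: 516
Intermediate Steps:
Z(O) = -3 + O (Z(O) = 3 + (O - 6) = 3 + (-6 + O) = -3 + O)
(-43*12)*Z(2) = (-43*12)*(-3 + 2) = -516*(-1) = 516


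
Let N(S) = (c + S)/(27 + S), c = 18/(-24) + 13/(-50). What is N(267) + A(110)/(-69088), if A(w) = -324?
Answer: 14431229/15868650 ≈ 0.90942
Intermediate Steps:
c = -101/100 (c = 18*(-1/24) + 13*(-1/50) = -¾ - 13/50 = -101/100 ≈ -1.0100)
N(S) = (-101/100 + S)/(27 + S)
N(267) + A(110)/(-69088) = (-101/100 + 267)/(27 + 267) - 324/(-69088) = (26599/100)/294 - 324*(-1/69088) = (1/294)*(26599/100) + 81/17272 = 26599/29400 + 81/17272 = 14431229/15868650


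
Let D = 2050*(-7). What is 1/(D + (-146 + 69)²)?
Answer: -1/8421 ≈ -0.00011875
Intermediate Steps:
D = -14350
1/(D + (-146 + 69)²) = 1/(-14350 + (-146 + 69)²) = 1/(-14350 + (-77)²) = 1/(-14350 + 5929) = 1/(-8421) = -1/8421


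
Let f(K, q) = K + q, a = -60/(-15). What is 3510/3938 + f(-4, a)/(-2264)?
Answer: 1755/1969 ≈ 0.89132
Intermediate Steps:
a = 4 (a = -60*(-1/15) = 4)
3510/3938 + f(-4, a)/(-2264) = 3510/3938 + (-4 + 4)/(-2264) = 3510*(1/3938) + 0*(-1/2264) = 1755/1969 + 0 = 1755/1969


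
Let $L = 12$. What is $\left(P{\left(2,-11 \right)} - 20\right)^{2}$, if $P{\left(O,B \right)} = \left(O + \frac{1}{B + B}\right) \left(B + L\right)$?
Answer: $\frac{157609}{484} \approx 325.64$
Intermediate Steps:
$P{\left(O,B \right)} = \left(12 + B\right) \left(O + \frac{1}{2 B}\right)$ ($P{\left(O,B \right)} = \left(O + \frac{1}{B + B}\right) \left(B + 12\right) = \left(O + \frac{1}{2 B}\right) \left(12 + B\right) = \left(12 + B\right) \left(O + \frac{1}{2 B}\right)$)
$\left(P{\left(2,-11 \right)} - 20\right)^{2} = \left(\left(\frac{1}{2} + \frac{6}{-11} + 12 \cdot 2 - 22\right) - 20\right)^{2} = \left(\left(\frac{1}{2} + 6 \left(- \frac{1}{11}\right) + 24 - 22\right) - 20\right)^{2} = \left(\left(\frac{1}{2} - \frac{6}{11} + 24 - 22\right) - 20\right)^{2} = \left(\frac{43}{22} - 20\right)^{2} = \left(- \frac{397}{22}\right)^{2} = \frac{157609}{484}$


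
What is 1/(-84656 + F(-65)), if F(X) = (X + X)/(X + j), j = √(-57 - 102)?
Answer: -4757993/402783484558 - 5*I*√159/1208350453674 ≈ -1.1813e-5 - 5.2177e-11*I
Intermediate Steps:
j = I*√159 (j = √(-159) = I*√159 ≈ 12.61*I)
F(X) = 2*X/(X + I*√159) (F(X) = (X + X)/(X + I*√159) = (2*X)/(X + I*√159) = 2*X/(X + I*√159))
1/(-84656 + F(-65)) = 1/(-84656 + 2*(-65)/(-65 + I*√159)) = 1/(-84656 - 130/(-65 + I*√159))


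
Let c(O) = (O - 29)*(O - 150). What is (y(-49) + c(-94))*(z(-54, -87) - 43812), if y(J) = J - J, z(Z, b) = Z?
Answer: -1316506392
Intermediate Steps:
c(O) = (-150 + O)*(-29 + O) (c(O) = (-29 + O)*(-150 + O) = (-150 + O)*(-29 + O))
y(J) = 0
(y(-49) + c(-94))*(z(-54, -87) - 43812) = (0 + (4350 + (-94)² - 179*(-94)))*(-54 - 43812) = (0 + (4350 + 8836 + 16826))*(-43866) = (0 + 30012)*(-43866) = 30012*(-43866) = -1316506392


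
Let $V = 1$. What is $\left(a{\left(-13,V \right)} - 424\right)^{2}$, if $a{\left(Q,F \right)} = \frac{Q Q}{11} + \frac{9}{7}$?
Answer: $\frac{983825956}{5929} \approx 1.6593 \cdot 10^{5}$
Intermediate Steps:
$a{\left(Q,F \right)} = \frac{9}{7} + \frac{Q^{2}}{11}$ ($a{\left(Q,F \right)} = Q^{2} \cdot \frac{1}{11} + 9 \cdot \frac{1}{7} = \frac{Q^{2}}{11} + \frac{9}{7} = \frac{9}{7} + \frac{Q^{2}}{11}$)
$\left(a{\left(-13,V \right)} - 424\right)^{2} = \left(\left(\frac{9}{7} + \frac{\left(-13\right)^{2}}{11}\right) - 424\right)^{2} = \left(\left(\frac{9}{7} + \frac{1}{11} \cdot 169\right) - 424\right)^{2} = \left(\left(\frac{9}{7} + \frac{169}{11}\right) - 424\right)^{2} = \left(\frac{1282}{77} - 424\right)^{2} = \left(- \frac{31366}{77}\right)^{2} = \frac{983825956}{5929}$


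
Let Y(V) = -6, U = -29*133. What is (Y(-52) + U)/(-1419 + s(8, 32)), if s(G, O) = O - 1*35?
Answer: 3863/1422 ≈ 2.7166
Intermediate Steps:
s(G, O) = -35 + O (s(G, O) = O - 35 = -35 + O)
U = -3857
(Y(-52) + U)/(-1419 + s(8, 32)) = (-6 - 3857)/(-1419 + (-35 + 32)) = -3863/(-1419 - 3) = -3863/(-1422) = -3863*(-1/1422) = 3863/1422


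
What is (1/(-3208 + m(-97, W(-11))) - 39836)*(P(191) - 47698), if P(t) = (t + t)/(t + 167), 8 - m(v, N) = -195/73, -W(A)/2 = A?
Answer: 79383339890822403/41779495 ≈ 1.9001e+9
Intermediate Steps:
W(A) = -2*A
m(v, N) = 779/73 (m(v, N) = 8 - (-195)/73 = 8 - 1*(-195/73) = 8 + 195/73 = 779/73)
P(t) = 2*t/(167 + t) (P(t) = (2*t)/(167 + t) = 2*t/(167 + t))
(1/(-3208 + m(-97, W(-11))) - 39836)*(P(191) - 47698) = (1/(-3208 + 779/73) - 39836)*(2*191/(167 + 191) - 47698) = (1/(-233405/73) - 39836)*(2*191/358 - 47698) = (-73/233405 - 39836)*(2*191*(1/358) - 47698) = -9297921653*(191/179 - 47698)/233405 = -9297921653/233405*(-8537751/179) = 79383339890822403/41779495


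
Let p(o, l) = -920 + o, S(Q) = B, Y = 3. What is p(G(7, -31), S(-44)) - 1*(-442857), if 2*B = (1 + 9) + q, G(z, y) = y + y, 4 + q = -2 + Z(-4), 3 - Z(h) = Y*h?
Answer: 441875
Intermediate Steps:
Z(h) = 3 - 3*h
q = 9 (q = -4 + (-2 + (3 - 3*(-4))) = -4 + (-2 + (3 + 12)) = -4 + (-2 + 15) = -4 + 13 = 9)
G(z, y) = 2*y
B = 19/2 (B = ((1 + 9) + 9)/2 = (10 + 9)/2 = (½)*19 = 19/2 ≈ 9.5000)
S(Q) = 19/2
p(G(7, -31), S(-44)) - 1*(-442857) = (-920 + 2*(-31)) - 1*(-442857) = (-920 - 62) + 442857 = -982 + 442857 = 441875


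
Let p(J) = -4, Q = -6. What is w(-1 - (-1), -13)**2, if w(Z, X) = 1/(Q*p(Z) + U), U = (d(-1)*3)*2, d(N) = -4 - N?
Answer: 1/36 ≈ 0.027778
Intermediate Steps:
U = -18 (U = ((-4 - 1*(-1))*3)*2 = ((-4 + 1)*3)*2 = -3*3*2 = -9*2 = -18)
w(Z, X) = 1/6 (w(Z, X) = 1/(-6*(-4) - 18) = 1/(24 - 18) = 1/6)
w(-1 - (-1), -13)**2 = (1/6)**2 = 1/36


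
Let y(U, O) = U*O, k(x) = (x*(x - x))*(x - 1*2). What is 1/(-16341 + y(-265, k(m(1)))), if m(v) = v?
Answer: -1/16341 ≈ -6.1196e-5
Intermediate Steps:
k(x) = 0 (k(x) = (x*0)*(x - 2) = 0*(-2 + x) = 0)
y(U, O) = O*U
1/(-16341 + y(-265, k(m(1)))) = 1/(-16341 + 0*(-265)) = 1/(-16341 + 0) = 1/(-16341) = -1/16341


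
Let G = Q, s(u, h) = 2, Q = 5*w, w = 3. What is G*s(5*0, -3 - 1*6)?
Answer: 30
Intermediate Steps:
Q = 15 (Q = 5*3 = 15)
G = 15
G*s(5*0, -3 - 1*6) = 15*2 = 30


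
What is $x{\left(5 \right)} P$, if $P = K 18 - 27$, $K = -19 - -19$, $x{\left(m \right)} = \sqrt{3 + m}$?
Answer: $- 54 \sqrt{2} \approx -76.368$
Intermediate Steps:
$K = 0$ ($K = -19 + 19 = 0$)
$P = -27$ ($P = 0 \cdot 18 - 27 = 0 - 27 = -27$)
$x{\left(5 \right)} P = \sqrt{3 + 5} \left(-27\right) = \sqrt{8} \left(-27\right) = 2 \sqrt{2} \left(-27\right) = - 54 \sqrt{2}$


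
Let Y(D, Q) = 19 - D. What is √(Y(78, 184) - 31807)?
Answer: I*√31866 ≈ 178.51*I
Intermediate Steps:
√(Y(78, 184) - 31807) = √((19 - 1*78) - 31807) = √((19 - 78) - 31807) = √(-59 - 31807) = √(-31866) = I*√31866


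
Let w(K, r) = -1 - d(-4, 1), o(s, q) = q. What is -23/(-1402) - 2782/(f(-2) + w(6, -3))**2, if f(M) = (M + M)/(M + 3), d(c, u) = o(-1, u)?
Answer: -487442/6309 ≈ -77.261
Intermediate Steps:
d(c, u) = u
w(K, r) = -2 (w(K, r) = -1 - 1*1 = -1 - 1 = -2)
f(M) = 2*M/(3 + M) (f(M) = (2*M)/(3 + M) = 2*M/(3 + M))
-23/(-1402) - 2782/(f(-2) + w(6, -3))**2 = -23/(-1402) - 2782/(2*(-2)/(3 - 2) - 2)**2 = -23*(-1/1402) - 2782/(2*(-2)/1 - 2)**2 = 23/1402 - 2782/(2*(-2)*1 - 2)**2 = 23/1402 - 2782/(-4 - 2)**2 = 23/1402 - 2782/((-6)**2) = 23/1402 - 2782/36 = 23/1402 - 2782*1/36 = 23/1402 - 1391/18 = -487442/6309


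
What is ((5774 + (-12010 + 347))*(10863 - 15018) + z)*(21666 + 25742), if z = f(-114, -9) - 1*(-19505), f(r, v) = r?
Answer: 1160935921888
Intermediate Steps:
z = 19391 (z = -114 - 1*(-19505) = -114 + 19505 = 19391)
((5774 + (-12010 + 347))*(10863 - 15018) + z)*(21666 + 25742) = ((5774 + (-12010 + 347))*(10863 - 15018) + 19391)*(21666 + 25742) = ((5774 - 11663)*(-4155) + 19391)*47408 = (-5889*(-4155) + 19391)*47408 = (24468795 + 19391)*47408 = 24488186*47408 = 1160935921888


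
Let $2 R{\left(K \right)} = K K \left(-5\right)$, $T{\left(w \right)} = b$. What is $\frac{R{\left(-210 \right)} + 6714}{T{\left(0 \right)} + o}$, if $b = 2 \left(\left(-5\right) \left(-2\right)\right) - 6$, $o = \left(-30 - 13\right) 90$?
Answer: $\frac{6471}{241} \approx 26.851$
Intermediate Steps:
$o = -3870$ ($o = \left(-43\right) 90 = -3870$)
$b = 14$ ($b = 2 \cdot 10 - 6 = 20 - 6 = 14$)
$T{\left(w \right)} = 14$
$R{\left(K \right)} = - \frac{5 K^{2}}{2}$ ($R{\left(K \right)} = \frac{K K \left(-5\right)}{2} = \frac{K^{2} \left(-5\right)}{2} = \frac{\left(-5\right) K^{2}}{2} = - \frac{5 K^{2}}{2}$)
$\frac{R{\left(-210 \right)} + 6714}{T{\left(0 \right)} + o} = \frac{- \frac{5 \left(-210\right)^{2}}{2} + 6714}{14 - 3870} = \frac{\left(- \frac{5}{2}\right) 44100 + 6714}{-3856} = \left(-110250 + 6714\right) \left(- \frac{1}{3856}\right) = \left(-103536\right) \left(- \frac{1}{3856}\right) = \frac{6471}{241}$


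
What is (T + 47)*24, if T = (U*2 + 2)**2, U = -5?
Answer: 2664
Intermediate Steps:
T = 64 (T = (-5*2 + 2)**2 = (-10 + 2)**2 = (-8)**2 = 64)
(T + 47)*24 = (64 + 47)*24 = 111*24 = 2664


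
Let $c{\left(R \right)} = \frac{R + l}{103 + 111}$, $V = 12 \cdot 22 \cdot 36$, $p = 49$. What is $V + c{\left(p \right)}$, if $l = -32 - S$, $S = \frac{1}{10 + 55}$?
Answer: $\frac{66100872}{6955} \approx 9504.1$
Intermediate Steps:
$S = \frac{1}{65} \approx 0.015385$
$V = 9504$ ($V = 264 \cdot 36 = 9504$)
$l = - \frac{2081}{65}$ ($l = -32 - \frac{1}{65} = - \frac{2081}{65} \approx -32.015$)
$c{\left(R \right)} = - \frac{2081}{13910} + \frac{R}{214}$ ($c{\left(R \right)} = \frac{R - \frac{2081}{65}}{103 + 111} = \frac{- \frac{2081}{65} + R}{214} = \left(- \frac{2081}{65} + R\right) \frac{1}{214} = - \frac{2081}{13910} + \frac{R}{214}$)
$V + c{\left(p \right)} = 9504 + \left(- \frac{2081}{13910} + \frac{1}{214} \cdot 49\right) = 9504 + \left(- \frac{2081}{13910} + \frac{49}{214}\right) = 9504 + \frac{552}{6955} = \frac{66100872}{6955}$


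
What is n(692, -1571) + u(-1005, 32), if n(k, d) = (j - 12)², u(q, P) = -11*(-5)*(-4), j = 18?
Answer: -184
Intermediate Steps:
u(q, P) = -220 (u(q, P) = 55*(-4) = -220)
n(k, d) = 36 (n(k, d) = (18 - 12)² = 6² = 36)
n(692, -1571) + u(-1005, 32) = 36 - 220 = -184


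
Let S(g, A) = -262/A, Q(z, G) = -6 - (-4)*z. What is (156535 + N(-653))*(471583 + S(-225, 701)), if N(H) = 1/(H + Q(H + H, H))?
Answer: 304429069455881084/4123983 ≈ 7.3819e+10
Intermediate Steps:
Q(z, G) = -6 + 4*z
N(H) = 1/(-6 + 9*H) (N(H) = 1/(H + (-6 + 4*(H + H))) = 1/(H + (-6 + 4*(2*H))) = 1/(H + (-6 + 8*H)) = 1/(-6 + 9*H))
(156535 + N(-653))*(471583 + S(-225, 701)) = (156535 + 1/(3*(-2 + 3*(-653))))*(471583 - 262/701) = (156535 + 1/(3*(-2 - 1959)))*(471583 - 262*1/701) = (156535 + (1/3)/(-1961))*(471583 - 262/701) = (156535 + (1/3)*(-1/1961))*(330579421/701) = (156535 - 1/5883)*(330579421/701) = (920895404/5883)*(330579421/701) = 304429069455881084/4123983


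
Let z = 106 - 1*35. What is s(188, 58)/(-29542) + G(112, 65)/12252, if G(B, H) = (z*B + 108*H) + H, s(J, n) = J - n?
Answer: 221315147/180974292 ≈ 1.2229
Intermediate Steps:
z = 71 (z = 106 - 35 = 71)
G(B, H) = 71*B + 109*H (G(B, H) = (71*B + 108*H) + H = 71*B + 109*H)
s(188, 58)/(-29542) + G(112, 65)/12252 = (188 - 1*58)/(-29542) + (71*112 + 109*65)/12252 = (188 - 58)*(-1/29542) + (7952 + 7085)*(1/12252) = 130*(-1/29542) + 15037*(1/12252) = -65/14771 + 15037/12252 = 221315147/180974292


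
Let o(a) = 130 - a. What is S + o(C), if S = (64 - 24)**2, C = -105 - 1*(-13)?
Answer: 1822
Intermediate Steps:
C = -92 (C = -105 + 13 = -92)
S = 1600 (S = 40**2 = 1600)
S + o(C) = 1600 + (130 - 1*(-92)) = 1600 + (130 + 92) = 1600 + 222 = 1822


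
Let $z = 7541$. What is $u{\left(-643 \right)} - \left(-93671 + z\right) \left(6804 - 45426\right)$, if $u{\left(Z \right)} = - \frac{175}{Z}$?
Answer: $- \frac{2138947768805}{643} \approx -3.3265 \cdot 10^{9}$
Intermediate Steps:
$u{\left(-643 \right)} - \left(-93671 + z\right) \left(6804 - 45426\right) = - \frac{175}{-643} - \left(-93671 + 7541\right) \left(6804 - 45426\right) = \left(-175\right) \left(- \frac{1}{643}\right) - \left(-86130\right) \left(-38622\right) = \frac{175}{643} - 3326512860 = - \frac{2138947768805}{643}$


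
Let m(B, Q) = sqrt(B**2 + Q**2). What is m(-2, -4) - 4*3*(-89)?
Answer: 1068 + 2*sqrt(5) ≈ 1072.5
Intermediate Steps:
m(-2, -4) - 4*3*(-89) = sqrt((-2)**2 + (-4)**2) - 4*3*(-89) = sqrt(4 + 16) - 12*(-89) = sqrt(20) + 1068 = 2*sqrt(5) + 1068 = 1068 + 2*sqrt(5)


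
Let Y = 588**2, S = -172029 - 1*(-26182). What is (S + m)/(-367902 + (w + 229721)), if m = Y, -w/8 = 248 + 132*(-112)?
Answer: -199897/21893 ≈ -9.1306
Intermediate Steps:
S = -145847 (S = -172029 + 26182 = -145847)
w = 116288 (w = -8*(248 + 132*(-112)) = -8*(248 - 14784) = -8*(-14536) = 116288)
Y = 345744
m = 345744
(S + m)/(-367902 + (w + 229721)) = (-145847 + 345744)/(-367902 + (116288 + 229721)) = 199897/(-367902 + 346009) = 199897/(-21893) = 199897*(-1/21893) = -199897/21893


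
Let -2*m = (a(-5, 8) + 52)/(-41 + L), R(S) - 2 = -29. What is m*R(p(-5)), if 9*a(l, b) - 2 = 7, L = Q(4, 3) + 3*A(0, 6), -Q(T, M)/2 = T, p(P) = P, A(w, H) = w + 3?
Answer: -1431/80 ≈ -17.888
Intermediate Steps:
A(w, H) = 3 + w
R(S) = -27 (R(S) = 2 - 29 = -27)
Q(T, M) = -2*T
L = 1 (L = -2*4 + 3*(3 + 0) = -8 + 3*3 = -8 + 9 = 1)
a(l, b) = 1 (a(l, b) = 2/9 + (⅑)*7 = 2/9 + 7/9 = 1)
m = 53/80 (m = -(1 + 52)/(2*(-41 + 1)) = -53/(2*(-40)) = -53*(-1)/(2*40) = -½*(-53/40) = 53/80 ≈ 0.66250)
m*R(p(-5)) = (53/80)*(-27) = -1431/80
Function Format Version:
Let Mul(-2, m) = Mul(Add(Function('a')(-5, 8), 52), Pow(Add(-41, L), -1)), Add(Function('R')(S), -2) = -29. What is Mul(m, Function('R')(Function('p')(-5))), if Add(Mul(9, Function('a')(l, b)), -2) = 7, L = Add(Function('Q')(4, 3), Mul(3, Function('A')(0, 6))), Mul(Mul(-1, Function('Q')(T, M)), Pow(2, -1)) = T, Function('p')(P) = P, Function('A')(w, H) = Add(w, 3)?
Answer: Rational(-1431, 80) ≈ -17.888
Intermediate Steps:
Function('A')(w, H) = Add(3, w)
Function('R')(S) = -27 (Function('R')(S) = Add(2, -29) = -27)
Function('Q')(T, M) = Mul(-2, T)
L = 1 (L = Add(Mul(-2, 4), Mul(3, Add(3, 0))) = Add(-8, Mul(3, 3)) = Add(-8, 9) = 1)
Function('a')(l, b) = 1 (Function('a')(l, b) = Add(Rational(2, 9), Mul(Rational(1, 9), 7)) = Add(Rational(2, 9), Rational(7, 9)) = 1)
m = Rational(53, 80) (m = Mul(Rational(-1, 2), Mul(Add(1, 52), Pow(Add(-41, 1), -1))) = Mul(Rational(-1, 2), Mul(53, Pow(-40, -1))) = Mul(Rational(-1, 2), Mul(53, Rational(-1, 40))) = Mul(Rational(-1, 2), Rational(-53, 40)) = Rational(53, 80) ≈ 0.66250)
Mul(m, Function('R')(Function('p')(-5))) = Mul(Rational(53, 80), -27) = Rational(-1431, 80)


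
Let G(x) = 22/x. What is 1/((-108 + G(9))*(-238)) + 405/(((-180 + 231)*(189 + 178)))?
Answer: 1798803/82978700 ≈ 0.021678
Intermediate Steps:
1/((-108 + G(9))*(-238)) + 405/(((-180 + 231)*(189 + 178))) = 1/(-108 + 22/9*(-238)) + 405/(((-180 + 231)*(189 + 178))) = -1/238/(-108 + 22*(⅑)) + 405/((51*367)) = -1/238/(-108 + 22/9) + 405/18717 = -1/238/(-950/9) + 405*(1/18717) = -9/950*(-1/238) + 135/6239 = 9/226100 + 135/6239 = 1798803/82978700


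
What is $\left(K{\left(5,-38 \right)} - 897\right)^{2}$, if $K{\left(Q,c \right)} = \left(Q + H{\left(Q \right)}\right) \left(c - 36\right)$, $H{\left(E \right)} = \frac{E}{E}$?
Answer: $1798281$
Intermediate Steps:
$H{\left(E \right)} = 1$
$K{\left(Q,c \right)} = \left(1 + Q\right) \left(-36 + c\right)$ ($K{\left(Q,c \right)} = \left(Q + 1\right) \left(c - 36\right) = \left(1 + Q\right) \left(-36 + c\right)$)
$\left(K{\left(5,-38 \right)} - 897\right)^{2} = \left(\left(-36 - 38 - 180 + 5 \left(-38\right)\right) - 897\right)^{2} = \left(\left(-36 - 38 - 180 - 190\right) - 897\right)^{2} = \left(-444 - 897\right)^{2} = \left(-1341\right)^{2} = 1798281$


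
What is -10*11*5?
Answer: -550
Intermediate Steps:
-10*11*5 = -110*5 = -550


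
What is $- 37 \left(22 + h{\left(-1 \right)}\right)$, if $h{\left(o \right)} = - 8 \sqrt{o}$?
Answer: $-814 + 296 i \approx -814.0 + 296.0 i$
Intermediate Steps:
$- 37 \left(22 + h{\left(-1 \right)}\right) = - 37 \left(22 - 8 \sqrt{-1}\right) = - 37 \left(22 - 8 i\right) = -814 + 296 i$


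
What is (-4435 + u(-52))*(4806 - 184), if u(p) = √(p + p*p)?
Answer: -20498570 + 9244*√663 ≈ -2.0261e+7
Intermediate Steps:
u(p) = √(p + p²)
(-4435 + u(-52))*(4806 - 184) = (-4435 + √(-52*(1 - 52)))*(4806 - 184) = (-4435 + √(-52*(-51)))*4622 = (-4435 + √2652)*4622 = (-4435 + 2*√663)*4622 = -20498570 + 9244*√663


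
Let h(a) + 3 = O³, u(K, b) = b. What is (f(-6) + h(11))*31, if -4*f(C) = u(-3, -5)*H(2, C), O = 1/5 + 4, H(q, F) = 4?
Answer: 294841/125 ≈ 2358.7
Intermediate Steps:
O = 21/5 (O = ⅕ + 4 = 21/5 ≈ 4.2000)
h(a) = 8886/125 (h(a) = -3 + (21/5)³ = -3 + 9261/125 = 8886/125)
f(C) = 5 (f(C) = -(-5)*4/4 = -¼*(-20) = 5)
(f(-6) + h(11))*31 = (5 + 8886/125)*31 = (9511/125)*31 = 294841/125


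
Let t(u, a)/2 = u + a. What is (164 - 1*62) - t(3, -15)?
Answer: 126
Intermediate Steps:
t(u, a) = 2*a + 2*u (t(u, a) = 2*(u + a) = 2*(a + u) = 2*a + 2*u)
(164 - 1*62) - t(3, -15) = (164 - 1*62) - (2*(-15) + 2*3) = (164 - 62) - (-30 + 6) = 102 - 1*(-24) = 102 + 24 = 126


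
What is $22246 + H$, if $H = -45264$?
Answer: $-23018$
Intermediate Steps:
$22246 + H = 22246 - 45264 = -23018$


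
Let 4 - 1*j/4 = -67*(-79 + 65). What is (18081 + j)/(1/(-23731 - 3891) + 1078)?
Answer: 4170922/313437 ≈ 13.307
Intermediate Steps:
j = -3736 (j = 16 - (-268)*(-79 + 65) = 16 - (-268)*(-14) = 16 - 4*938 = 16 - 3752 = -3736)
(18081 + j)/(1/(-23731 - 3891) + 1078) = (18081 - 3736)/(1/(-23731 - 3891) + 1078) = 14345/(1/(-27622) + 1078) = 14345/(-1/27622 + 1078) = 14345/(29776515/27622) = 14345*(27622/29776515) = 4170922/313437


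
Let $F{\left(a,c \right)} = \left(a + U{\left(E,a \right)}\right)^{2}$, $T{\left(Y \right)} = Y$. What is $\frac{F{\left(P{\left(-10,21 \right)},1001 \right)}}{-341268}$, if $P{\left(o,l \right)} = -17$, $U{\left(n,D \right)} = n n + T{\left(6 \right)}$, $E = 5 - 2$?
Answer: $- \frac{1}{85317} \approx -1.1721 \cdot 10^{-5}$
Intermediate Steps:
$E = 3$
$U{\left(n,D \right)} = 6 + n^{2}$ ($U{\left(n,D \right)} = n n + 6 = n^{2} + 6 = 6 + n^{2}$)
$F{\left(a,c \right)} = \left(15 + a\right)^{2}$ ($F{\left(a,c \right)} = \left(a + \left(6 + 3^{2}\right)\right)^{2} = \left(a + \left(6 + 9\right)\right)^{2} = \left(a + 15\right)^{2} = \left(15 + a\right)^{2}$)
$\frac{F{\left(P{\left(-10,21 \right)},1001 \right)}}{-341268} = \frac{\left(15 - 17\right)^{2}}{-341268} = \left(-2\right)^{2} \left(- \frac{1}{341268}\right) = 4 \left(- \frac{1}{341268}\right) = - \frac{1}{85317}$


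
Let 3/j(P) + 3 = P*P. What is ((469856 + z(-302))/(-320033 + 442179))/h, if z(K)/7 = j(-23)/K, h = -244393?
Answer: -74637565291/4741990712250056 ≈ -1.5740e-5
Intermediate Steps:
j(P) = 3/(-3 + P**2) (j(P) = 3/(-3 + P*P) = 3/(-3 + P**2))
z(K) = 21/(526*K) (z(K) = 7*((3/(-3 + (-23)**2))/K) = 7*((3/(-3 + 529))/K) = 7*((3/526)/K) = 7*((3*(1/526))/K) = 7*(3/(526*K)) = 21/(526*K))
((469856 + z(-302))/(-320033 + 442179))/h = ((469856 + (21/526)/(-302))/(-320033 + 442179))/(-244393) = ((469856 + (21/526)*(-1/302))/122146)*(-1/244393) = ((469856 - 21/158852)*(1/122146))*(-1/244393) = ((74637565291/158852)*(1/122146))*(-1/244393) = (74637565291/19403136392)*(-1/244393) = -74637565291/4741990712250056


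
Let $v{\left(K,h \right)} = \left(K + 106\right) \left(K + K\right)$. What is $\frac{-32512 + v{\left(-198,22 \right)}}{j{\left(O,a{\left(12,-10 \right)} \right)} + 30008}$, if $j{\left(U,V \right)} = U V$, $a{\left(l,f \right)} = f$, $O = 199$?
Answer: $\frac{1960}{14009} \approx 0.13991$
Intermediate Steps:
$v{\left(K,h \right)} = 2 K \left(106 + K\right)$ ($v{\left(K,h \right)} = \left(106 + K\right) 2 K = 2 K \left(106 + K\right)$)
$\frac{-32512 + v{\left(-198,22 \right)}}{j{\left(O,a{\left(12,-10 \right)} \right)} + 30008} = \frac{-32512 + 2 \left(-198\right) \left(106 - 198\right)}{199 \left(-10\right) + 30008} = \frac{-32512 + 2 \left(-198\right) \left(-92\right)}{-1990 + 30008} = \frac{-32512 + 36432}{28018} = 3920 \cdot \frac{1}{28018} = \frac{1960}{14009}$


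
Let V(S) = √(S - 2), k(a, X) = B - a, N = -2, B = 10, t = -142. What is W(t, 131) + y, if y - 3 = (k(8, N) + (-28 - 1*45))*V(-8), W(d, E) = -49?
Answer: -46 - 71*I*√10 ≈ -46.0 - 224.52*I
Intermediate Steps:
k(a, X) = 10 - a
V(S) = √(-2 + S)
y = 3 - 71*I*√10 (y = 3 + ((10 - 1*8) + (-28 - 1*45))*√(-2 - 8) = 3 + ((10 - 8) + (-28 - 45))*√(-10) = 3 + (2 - 73)*(I*√10) = 3 - 71*I*√10 ≈ 3.0 - 224.52*I)
W(t, 131) + y = -49 + (3 - 71*I*√10) = -46 - 71*I*√10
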